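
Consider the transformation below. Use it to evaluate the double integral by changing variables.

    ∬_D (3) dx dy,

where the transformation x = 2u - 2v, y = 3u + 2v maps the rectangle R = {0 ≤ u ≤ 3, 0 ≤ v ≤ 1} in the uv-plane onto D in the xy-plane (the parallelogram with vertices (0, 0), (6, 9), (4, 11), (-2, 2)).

Compute the Jacobian determinant of (x, y) with respect to (u, v):

    ∂(x,y)/∂(u,v) = | 2  -2 | = (2)(2) - (-2)(3) = 10.
                   | 3  2 |

Its absolute value is |J| = 10 (the area scaling factor).

Substituting x = 2u - 2v, y = 3u + 2v into the integrand,

    3 → 3,

so the integral becomes

    ∬_R (3) · |J| du dv = ∫_0^3 ∫_0^1 (30) dv du.

Inner (v): 30.
Outer (u): 90.

Therefore ∬_D (3) dx dy = 90.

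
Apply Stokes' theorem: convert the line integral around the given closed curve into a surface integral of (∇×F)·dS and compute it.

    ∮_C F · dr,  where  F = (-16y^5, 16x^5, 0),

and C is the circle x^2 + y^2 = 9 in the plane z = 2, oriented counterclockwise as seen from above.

Let S be the flat disk x^2 + y^2 ≤ 9 in the plane z = 2, with upward unit normal n̂ = ẑ. By Stokes' theorem,

    ∮_C F · dr = ∬_S (∇ × F) · n̂ dS = ∬_D (curl F)_z dA,

where D is the disk x^2 + y^2 ≤ 9.

Compute the curl of F = (-16y^5, 16x^5, 0):
    (∇ × F)_x = ∂F_z/∂y - ∂F_y/∂z = 0,
    (∇ × F)_y = ∂F_x/∂z - ∂F_z/∂x = 0,
    (∇ × F)_z = ∂F_y/∂x - ∂F_x/∂y = 80x^4 + 80y^4.

On z = 2, (curl F)_z = 80x^4 + 80y^4.

Convert to polar (x = r cos θ, y = r sin θ, dA = r dr dθ); the integrand becomes 80r^4(sin(θ)^4 + cos(θ)^4), so

    ∬_D (curl F)_z dA = ∫_0^{2π} ∫_0^{3} (80r^4(sin(θ)^4 + cos(θ)^4)) · r dr dθ.

Inner (r from 0 to 3): 9720sin(θ)^4 + 9720cos(θ)^4.
Outer (θ from 0 to 2π): 14580π.

Therefore ∮_C F · dr = 14580π.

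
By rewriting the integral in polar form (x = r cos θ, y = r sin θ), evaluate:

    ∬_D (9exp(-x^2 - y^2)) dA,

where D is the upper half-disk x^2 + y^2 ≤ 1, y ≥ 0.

The region D is 0 ≤ r ≤ 1, 0 ≤ θ ≤ π in polar coordinates, where x = r cos(θ), y = r sin(θ), and dA = r dr dθ.

Under the substitution, the integrand becomes 9exp(-r^2), so

    ∬_D (9exp(-x^2 - y^2)) dA = ∫_{0}^{π} ∫_{0}^{1} (9exp(-r^2)) · r dr dθ.

Inner integral (in r): ∫_{0}^{1} (9exp(-r^2)) · r dr = 9/2 - 9exp(-1)/2.

Outer integral (in θ): ∫_{0}^{π} (9/2 - 9exp(-1)/2) dθ = -9π (1 - e)exp(-1)/2.

Therefore ∬_D (9exp(-x^2 - y^2)) dA = -9π (1 - e)exp(-1)/2.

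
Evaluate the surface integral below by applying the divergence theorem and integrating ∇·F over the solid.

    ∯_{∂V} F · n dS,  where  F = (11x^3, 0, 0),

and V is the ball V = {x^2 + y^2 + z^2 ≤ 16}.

By the divergence theorem,

    ∯_{∂V} F · n dS = ∭_V (∇ · F) dV.

Compute the divergence:
    ∇ · F = ∂F_x/∂x + ∂F_y/∂y + ∂F_z/∂z = 33x^2 + 0 + 0 = 33x^2.

In spherical coordinates, x = ρ sin(φ) cos(θ), y = ρ sin(φ) sin(θ), z = ρ cos(φ), dV = ρ^2 sin(φ) dρ dφ dθ, with 0 ≤ ρ ≤ 4, 0 ≤ φ ≤ π, 0 ≤ θ ≤ 2π.

The integrand, after substitution and multiplying by the volume element, becomes (33ρ^2sin(φ)^2cos(θ)^2) · ρ^2 sin(φ), so

    ∭_V (∇·F) dV = ∫_0^{2π} ∫_0^{π} ∫_0^{4} (33ρ^2sin(φ)^2cos(θ)^2) · ρ^2 sin(φ) dρ dφ dθ.

Inner (ρ from 0 to 4): 33792sin(φ)^3cos(θ)^2/5.
Middle (φ from 0 to π): 45056cos(θ)^2/5.
Outer (θ from 0 to 2π): 45056π/5.

Therefore ∯_{∂V} F · n dS = 45056π/5.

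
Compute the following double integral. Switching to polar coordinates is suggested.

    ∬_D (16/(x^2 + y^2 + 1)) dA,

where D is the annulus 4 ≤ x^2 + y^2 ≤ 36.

The region D is 2 ≤ r ≤ 6, 0 ≤ θ ≤ 2π in polar coordinates, where x = r cos(θ), y = r sin(θ), and dA = r dr dθ.

Under the substitution, the integrand becomes 16/(r^2 + 1), so

    ∬_D (16/(x^2 + y^2 + 1)) dA = ∫_{0}^{2π} ∫_{2}^{6} (16/(r^2 + 1)) · r dr dθ.

Inner integral (in r): ∫_{2}^{6} (16/(r^2 + 1)) · r dr = log(3512479453921/390625).

Outer integral (in θ): ∫_{0}^{2π} (log(3512479453921/390625)) dθ = log((3512479453921/390625)^(2π)).

Therefore ∬_D (16/(x^2 + y^2 + 1)) dA = log((3512479453921/390625)^(2π)).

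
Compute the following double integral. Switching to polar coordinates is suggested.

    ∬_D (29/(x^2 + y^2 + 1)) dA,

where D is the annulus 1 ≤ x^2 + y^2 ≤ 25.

The region D is 1 ≤ r ≤ 5, 0 ≤ θ ≤ 2π in polar coordinates, where x = r cos(θ), y = r sin(θ), and dA = r dr dθ.

Under the substitution, the integrand becomes 29/(r^2 + 1), so

    ∬_D (29/(x^2 + y^2 + 1)) dA = ∫_{0}^{2π} ∫_{1}^{5} (29/(r^2 + 1)) · r dr dθ.

Inner integral (in r): ∫_{1}^{5} (29/(r^2 + 1)) · r dr = 29log(13)/2.

Outer integral (in θ): ∫_{0}^{2π} (29log(13)/2) dθ = 29π log(13).

Therefore ∬_D (29/(x^2 + y^2 + 1)) dA = 29π log(13).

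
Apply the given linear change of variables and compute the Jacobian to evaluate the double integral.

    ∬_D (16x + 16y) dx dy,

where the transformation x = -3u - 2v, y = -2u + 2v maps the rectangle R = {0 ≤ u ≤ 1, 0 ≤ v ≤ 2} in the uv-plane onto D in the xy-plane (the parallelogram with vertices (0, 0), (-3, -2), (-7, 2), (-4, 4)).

Compute the Jacobian determinant of (x, y) with respect to (u, v):

    ∂(x,y)/∂(u,v) = | -3  -2 | = (-3)(2) - (-2)(-2) = -10.
                   | -2  2 |

Its absolute value is |J| = 10 (the area scaling factor).

Substituting x = -3u - 2v, y = -2u + 2v into the integrand,

    16x + 16y → -80u,

so the integral becomes

    ∬_R (-80u) · |J| du dv = ∫_0^1 ∫_0^2 (-800u) dv du.

Inner (v): -1600u.
Outer (u): -800.

Therefore ∬_D (16x + 16y) dx dy = -800.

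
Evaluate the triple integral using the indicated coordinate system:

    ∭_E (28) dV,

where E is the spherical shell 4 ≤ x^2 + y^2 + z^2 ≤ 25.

In spherical coordinates, x = ρ sin(φ) cos(θ), y = ρ sin(φ) sin(θ), z = ρ cos(φ), and dV = ρ^2 sin(φ) dρ dφ dθ.

The integrand becomes 28, so

    ∭_E (28) dV = ∫_{0}^{2π} ∫_{0}^{π} ∫_{2}^{5} (28) · ρ^2 sin(φ) dρ dφ dθ.

Inner (ρ): 1092sin(φ).
Middle (φ): 2184.
Outer (θ): 4368π.

Therefore the triple integral equals 4368π.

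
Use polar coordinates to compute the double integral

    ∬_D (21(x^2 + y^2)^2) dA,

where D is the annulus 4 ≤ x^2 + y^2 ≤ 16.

The region D is 2 ≤ r ≤ 4, 0 ≤ θ ≤ 2π in polar coordinates, where x = r cos(θ), y = r sin(θ), and dA = r dr dθ.

Under the substitution, the integrand becomes 21r^4, so

    ∬_D (21(x^2 + y^2)^2) dA = ∫_{0}^{2π} ∫_{2}^{4} (21r^4) · r dr dθ.

Inner integral (in r): ∫_{2}^{4} (21r^4) · r dr = 14112.

Outer integral (in θ): ∫_{0}^{2π} (14112) dθ = 28224π.

Therefore ∬_D (21(x^2 + y^2)^2) dA = 28224π.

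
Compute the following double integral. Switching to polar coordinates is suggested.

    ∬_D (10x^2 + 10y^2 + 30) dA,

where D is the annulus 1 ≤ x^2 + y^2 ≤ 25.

The region D is 1 ≤ r ≤ 5, 0 ≤ θ ≤ 2π in polar coordinates, where x = r cos(θ), y = r sin(θ), and dA = r dr dθ.

Under the substitution, the integrand becomes 10r^2 + 30, so

    ∬_D (10x^2 + 10y^2 + 30) dA = ∫_{0}^{2π} ∫_{1}^{5} (10r^2 + 30) · r dr dθ.

Inner integral (in r): ∫_{1}^{5} (10r^2 + 30) · r dr = 1920.

Outer integral (in θ): ∫_{0}^{2π} (1920) dθ = 3840π.

Therefore ∬_D (10x^2 + 10y^2 + 30) dA = 3840π.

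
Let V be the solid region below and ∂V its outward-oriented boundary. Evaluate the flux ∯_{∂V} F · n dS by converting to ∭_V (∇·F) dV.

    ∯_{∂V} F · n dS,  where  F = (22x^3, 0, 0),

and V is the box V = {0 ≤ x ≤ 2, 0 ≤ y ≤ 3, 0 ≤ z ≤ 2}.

By the divergence theorem,

    ∯_{∂V} F · n dS = ∭_V (∇ · F) dV.

Compute the divergence:
    ∇ · F = ∂F_x/∂x + ∂F_y/∂y + ∂F_z/∂z = 66x^2 + 0 + 0 = 66x^2.

V is a rectangular box, so dV = dx dy dz with 0 ≤ x ≤ 2, 0 ≤ y ≤ 3, 0 ≤ z ≤ 2.

Integrate (66x^2) over V as an iterated integral:

    ∭_V (∇·F) dV = ∫_0^{2} ∫_0^{3} ∫_0^{2} (66x^2) dz dy dx.

Inner (z from 0 to 2): 132x^2.
Middle (y from 0 to 3): 396x^2.
Outer (x from 0 to 2): 1056.

Therefore ∯_{∂V} F · n dS = 1056.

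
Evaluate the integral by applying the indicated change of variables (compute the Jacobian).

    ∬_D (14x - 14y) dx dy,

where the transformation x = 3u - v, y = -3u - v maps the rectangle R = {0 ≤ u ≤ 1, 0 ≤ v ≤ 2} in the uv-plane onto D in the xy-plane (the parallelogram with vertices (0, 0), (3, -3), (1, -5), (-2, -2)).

Compute the Jacobian determinant of (x, y) with respect to (u, v):

    ∂(x,y)/∂(u,v) = | 3  -1 | = (3)(-1) - (-1)(-3) = -6.
                   | -3  -1 |

Its absolute value is |J| = 6 (the area scaling factor).

Substituting x = 3u - v, y = -3u - v into the integrand,

    14x - 14y → 84u,

so the integral becomes

    ∬_R (84u) · |J| du dv = ∫_0^1 ∫_0^2 (504u) dv du.

Inner (v): 1008u.
Outer (u): 504.

Therefore ∬_D (14x - 14y) dx dy = 504.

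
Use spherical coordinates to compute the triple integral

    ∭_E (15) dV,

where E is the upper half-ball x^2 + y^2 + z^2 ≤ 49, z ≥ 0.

In spherical coordinates, x = ρ sin(φ) cos(θ), y = ρ sin(φ) sin(θ), z = ρ cos(φ), and dV = ρ^2 sin(φ) dρ dφ dθ.

The integrand becomes 15, so

    ∭_E (15) dV = ∫_{0}^{2π} ∫_{0}^{π/2} ∫_{0}^{7} (15) · ρ^2 sin(φ) dρ dφ dθ.

Inner (ρ): 1715sin(φ).
Middle (φ): 1715.
Outer (θ): 3430π.

Therefore the triple integral equals 3430π.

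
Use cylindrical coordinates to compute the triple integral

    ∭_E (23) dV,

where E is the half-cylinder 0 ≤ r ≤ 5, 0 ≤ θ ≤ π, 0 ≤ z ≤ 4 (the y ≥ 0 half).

In cylindrical coordinates, x = r cos(θ), y = r sin(θ), z = z, and dV = r dr dθ dz.

The integrand becomes 23, so

    ∭_E (23) dV = ∫_{0}^{π} ∫_{0}^{5} ∫_{0}^{4} (23) · r dz dr dθ.

Inner (z): 92r.
Middle (r from 0 to 5): 1150.
Outer (θ): 1150π.

Therefore the triple integral equals 1150π.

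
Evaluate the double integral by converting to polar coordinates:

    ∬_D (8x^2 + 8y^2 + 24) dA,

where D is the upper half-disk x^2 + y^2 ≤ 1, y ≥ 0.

The region D is 0 ≤ r ≤ 1, 0 ≤ θ ≤ π in polar coordinates, where x = r cos(θ), y = r sin(θ), and dA = r dr dθ.

Under the substitution, the integrand becomes 8r^2 + 24, so

    ∬_D (8x^2 + 8y^2 + 24) dA = ∫_{0}^{π} ∫_{0}^{1} (8r^2 + 24) · r dr dθ.

Inner integral (in r): ∫_{0}^{1} (8r^2 + 24) · r dr = 14.

Outer integral (in θ): ∫_{0}^{π} (14) dθ = 14π.

Therefore ∬_D (8x^2 + 8y^2 + 24) dA = 14π.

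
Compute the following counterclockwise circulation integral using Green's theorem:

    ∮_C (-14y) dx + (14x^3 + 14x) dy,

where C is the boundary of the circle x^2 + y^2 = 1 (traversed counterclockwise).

Green's theorem converts the closed line integral into a double integral over the enclosed region D:

    ∮_C P dx + Q dy = ∬_D (∂Q/∂x - ∂P/∂y) dA.

Here P = -14y, Q = 14x^3 + 14x, so

    ∂Q/∂x = 42x^2 + 14,    ∂P/∂y = -14,
    ∂Q/∂x - ∂P/∂y = 42x^2 + 28.

D is the region x^2 + y^2 ≤ 1. Evaluating the double integral:

In polar coordinates (x = r cos θ, y = r sin θ, dA = r dr dθ) the integrand becomes 42r^2cos(θ)^2 + 28, so

    ∬_D (42x^2 + 28) dA = ∫_0^{2π} ∫_0^{1} (42r^2cos(θ)^2 + 28) · r dr dθ.

Inner (r from 0 to 1): 21cos(θ)^2/2 + 14.
Outer (θ from 0 to 2π): 77π/2.

Therefore ∮_C P dx + Q dy = 77π/2.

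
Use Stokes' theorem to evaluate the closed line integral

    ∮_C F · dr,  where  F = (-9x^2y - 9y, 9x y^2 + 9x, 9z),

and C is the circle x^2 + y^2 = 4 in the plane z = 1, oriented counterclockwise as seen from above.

Let S be the flat disk x^2 + y^2 ≤ 4 in the plane z = 1, with upward unit normal n̂ = ẑ. By Stokes' theorem,

    ∮_C F · dr = ∬_S (∇ × F) · n̂ dS = ∬_D (curl F)_z dA,

where D is the disk x^2 + y^2 ≤ 4.

Compute the curl of F = (-9x^2y - 9y, 9x y^2 + 9x, 9z):
    (∇ × F)_x = ∂F_z/∂y - ∂F_y/∂z = 0,
    (∇ × F)_y = ∂F_x/∂z - ∂F_z/∂x = 0,
    (∇ × F)_z = ∂F_y/∂x - ∂F_x/∂y = 9x^2 + 9y^2 + 18.

On z = 1, (curl F)_z = 9x^2 + 9y^2 + 18.

Convert to polar (x = r cos θ, y = r sin θ, dA = r dr dθ); the integrand becomes 9r^2 + 18, so

    ∬_D (curl F)_z dA = ∫_0^{2π} ∫_0^{2} (9r^2 + 18) · r dr dθ.

Inner (r from 0 to 2): 72.
Outer (θ from 0 to 2π): 144π.

Therefore ∮_C F · dr = 144π.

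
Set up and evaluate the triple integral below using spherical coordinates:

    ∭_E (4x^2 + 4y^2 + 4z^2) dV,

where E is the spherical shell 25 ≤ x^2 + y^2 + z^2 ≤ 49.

In spherical coordinates, x = ρ sin(φ) cos(θ), y = ρ sin(φ) sin(θ), z = ρ cos(φ), and dV = ρ^2 sin(φ) dρ dφ dθ.

The integrand becomes 4ρ^2, so

    ∭_E (4x^2 + 4y^2 + 4z^2) dV = ∫_{0}^{2π} ∫_{0}^{π} ∫_{5}^{7} (4ρ^2) · ρ^2 sin(φ) dρ dφ dθ.

Inner (ρ): 54728sin(φ)/5.
Middle (φ): 109456/5.
Outer (θ): 218912π/5.

Therefore the triple integral equals 218912π/5.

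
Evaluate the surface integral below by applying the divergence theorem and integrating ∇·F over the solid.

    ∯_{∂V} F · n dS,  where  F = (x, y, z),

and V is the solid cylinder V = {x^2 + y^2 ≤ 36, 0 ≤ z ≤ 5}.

By the divergence theorem,

    ∯_{∂V} F · n dS = ∭_V (∇ · F) dV.

Compute the divergence:
    ∇ · F = ∂F_x/∂x + ∂F_y/∂y + ∂F_z/∂z = 1 + 1 + 1 = 3.

In cylindrical coordinates, x = r cos(θ), y = r sin(θ), z = z, dV = r dr dθ dz, with 0 ≤ r ≤ 6, 0 ≤ θ ≤ 2π, 0 ≤ z ≤ 5.

The integrand, after substitution and multiplying by the volume element, becomes (3) · r, so

    ∭_V (∇·F) dV = ∫_0^{2π} ∫_0^{6} ∫_0^{5} (3) · r dz dr dθ.

Inner (z from 0 to 5): 15r.
Middle (r from 0 to 6): 270.
Outer (θ from 0 to 2π): 540π.

Therefore ∯_{∂V} F · n dS = 540π.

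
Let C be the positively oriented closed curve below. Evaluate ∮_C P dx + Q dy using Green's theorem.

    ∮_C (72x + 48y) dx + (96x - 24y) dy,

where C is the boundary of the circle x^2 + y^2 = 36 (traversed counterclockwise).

Green's theorem converts the closed line integral into a double integral over the enclosed region D:

    ∮_C P dx + Q dy = ∬_D (∂Q/∂x - ∂P/∂y) dA.

Here P = 72x + 48y, Q = 96x - 24y, so

    ∂Q/∂x = 96,    ∂P/∂y = 48,
    ∂Q/∂x - ∂P/∂y = 48.

D is the region x^2 + y^2 ≤ 36. Evaluating the double integral:

In polar coordinates (x = r cos θ, y = r sin θ, dA = r dr dθ) the integrand becomes 48, so

    ∬_D (48) dA = ∫_0^{2π} ∫_0^{6} (48) · r dr dθ.

Inner (r from 0 to 6): 864.
Outer (θ from 0 to 2π): 1728π.

Therefore ∮_C P dx + Q dy = 1728π.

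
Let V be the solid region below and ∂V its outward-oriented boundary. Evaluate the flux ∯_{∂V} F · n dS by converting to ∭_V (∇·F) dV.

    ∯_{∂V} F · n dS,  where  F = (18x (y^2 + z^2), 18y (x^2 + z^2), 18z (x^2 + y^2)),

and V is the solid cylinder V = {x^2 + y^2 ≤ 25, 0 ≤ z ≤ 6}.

By the divergence theorem,

    ∯_{∂V} F · n dS = ∭_V (∇ · F) dV.

Compute the divergence:
    ∇ · F = ∂F_x/∂x + ∂F_y/∂y + ∂F_z/∂z = 18y^2 + 18z^2 + 18x^2 + 18z^2 + 18x^2 + 18y^2 = 36x^2 + 36y^2 + 36z^2.

In cylindrical coordinates, x = r cos(θ), y = r sin(θ), z = z, dV = r dr dθ dz, with 0 ≤ r ≤ 5, 0 ≤ θ ≤ 2π, 0 ≤ z ≤ 6.

The integrand, after substitution and multiplying by the volume element, becomes (36r^2 + 36z^2) · r, so

    ∭_V (∇·F) dV = ∫_0^{2π} ∫_0^{5} ∫_0^{6} (36r^2 + 36z^2) · r dz dr dθ.

Inner (z from 0 to 6): 216r (r^2 + 12).
Middle (r from 0 to 5): 66150.
Outer (θ from 0 to 2π): 132300π.

Therefore ∯_{∂V} F · n dS = 132300π.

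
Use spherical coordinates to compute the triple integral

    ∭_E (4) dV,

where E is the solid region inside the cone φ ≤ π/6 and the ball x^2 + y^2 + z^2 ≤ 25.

In spherical coordinates, x = ρ sin(φ) cos(θ), y = ρ sin(φ) sin(θ), z = ρ cos(φ), and dV = ρ^2 sin(φ) dρ dφ dθ.

The integrand becomes 4, so

    ∭_E (4) dV = ∫_{0}^{2π} ∫_{0}^{π/6} ∫_{0}^{5} (4) · ρ^2 sin(φ) dρ dφ dθ.

Inner (ρ): 500sin(φ)/3.
Middle (φ): 500/3 - 250sqrt(3)/3.
Outer (θ): 500π (2 - sqrt(3))/3.

Therefore the triple integral equals 500π (2 - sqrt(3))/3.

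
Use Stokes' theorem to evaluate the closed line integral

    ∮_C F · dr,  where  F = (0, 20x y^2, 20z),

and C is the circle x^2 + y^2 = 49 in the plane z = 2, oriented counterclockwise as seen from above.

Let S be the flat disk x^2 + y^2 ≤ 49 in the plane z = 2, with upward unit normal n̂ = ẑ. By Stokes' theorem,

    ∮_C F · dr = ∬_S (∇ × F) · n̂ dS = ∬_D (curl F)_z dA,

where D is the disk x^2 + y^2 ≤ 49.

Compute the curl of F = (0, 20x y^2, 20z):
    (∇ × F)_x = ∂F_z/∂y - ∂F_y/∂z = 0,
    (∇ × F)_y = ∂F_x/∂z - ∂F_z/∂x = 0,
    (∇ × F)_z = ∂F_y/∂x - ∂F_x/∂y = 20y^2.

On z = 2, (curl F)_z = 20y^2.

Convert to polar (x = r cos θ, y = r sin θ, dA = r dr dθ); the integrand becomes 20r^2sin(θ)^2, so

    ∬_D (curl F)_z dA = ∫_0^{2π} ∫_0^{7} (20r^2sin(θ)^2) · r dr dθ.

Inner (r from 0 to 7): 12005sin(θ)^2.
Outer (θ from 0 to 2π): 12005π.

Therefore ∮_C F · dr = 12005π.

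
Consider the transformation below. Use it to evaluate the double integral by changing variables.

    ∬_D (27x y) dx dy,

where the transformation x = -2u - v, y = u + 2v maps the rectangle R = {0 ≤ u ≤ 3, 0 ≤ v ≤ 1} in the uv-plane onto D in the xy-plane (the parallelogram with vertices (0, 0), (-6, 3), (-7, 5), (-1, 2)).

Compute the Jacobian determinant of (x, y) with respect to (u, v):

    ∂(x,y)/∂(u,v) = | -2  -1 | = (-2)(2) - (-1)(1) = -3.
                   | 1  2 |

Its absolute value is |J| = 3 (the area scaling factor).

Substituting x = -2u - v, y = u + 2v into the integrand,

    27x y → -54u^2 - 135u v - 54v^2,

so the integral becomes

    ∬_R (-54u^2 - 135u v - 54v^2) · |J| du dv = ∫_0^3 ∫_0^1 (-162u^2 - 405u v - 162v^2) dv du.

Inner (v): -162u^2 - 405u/2 - 54.
Outer (u): -10125/4.

Therefore ∬_D (27x y) dx dy = -10125/4.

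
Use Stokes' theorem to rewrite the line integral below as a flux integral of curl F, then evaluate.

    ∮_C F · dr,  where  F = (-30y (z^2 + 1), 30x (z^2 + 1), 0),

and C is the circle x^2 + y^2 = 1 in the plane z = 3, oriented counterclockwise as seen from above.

Let S be the flat disk x^2 + y^2 ≤ 1 in the plane z = 3, with upward unit normal n̂ = ẑ. By Stokes' theorem,

    ∮_C F · dr = ∬_S (∇ × F) · n̂ dS = ∬_D (curl F)_z dA,

where D is the disk x^2 + y^2 ≤ 1.

Compute the curl of F = (-30y (z^2 + 1), 30x (z^2 + 1), 0):
    (∇ × F)_x = ∂F_z/∂y - ∂F_y/∂z = -60x z,
    (∇ × F)_y = ∂F_x/∂z - ∂F_z/∂x = -60y z,
    (∇ × F)_z = ∂F_y/∂x - ∂F_x/∂y = 60z^2 + 60.

On z = 3, (curl F)_z = 600.

Convert to polar (x = r cos θ, y = r sin θ, dA = r dr dθ); the integrand becomes 600, so

    ∬_D (curl F)_z dA = ∫_0^{2π} ∫_0^{1} (600) · r dr dθ.

Inner (r from 0 to 1): 300.
Outer (θ from 0 to 2π): 600π.

Therefore ∮_C F · dr = 600π.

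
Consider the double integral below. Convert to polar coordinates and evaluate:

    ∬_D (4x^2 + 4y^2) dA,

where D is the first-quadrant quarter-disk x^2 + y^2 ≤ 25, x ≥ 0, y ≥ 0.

The region D is 0 ≤ r ≤ 5, 0 ≤ θ ≤ π/2 in polar coordinates, where x = r cos(θ), y = r sin(θ), and dA = r dr dθ.

Under the substitution, the integrand becomes 4r^2, so

    ∬_D (4x^2 + 4y^2) dA = ∫_{0}^{π/2} ∫_{0}^{5} (4r^2) · r dr dθ.

Inner integral (in r): ∫_{0}^{5} (4r^2) · r dr = 625.

Outer integral (in θ): ∫_{0}^{π/2} (625) dθ = 625π/2.

Therefore ∬_D (4x^2 + 4y^2) dA = 625π/2.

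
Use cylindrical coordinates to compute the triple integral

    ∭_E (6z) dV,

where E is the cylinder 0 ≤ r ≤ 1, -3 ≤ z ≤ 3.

In cylindrical coordinates, x = r cos(θ), y = r sin(θ), z = z, and dV = r dr dθ dz.

The integrand becomes 6z, so

    ∭_E (6z) dV = ∫_{0}^{2π} ∫_{0}^{1} ∫_{-3}^{3} (6z) · r dz dr dθ.

Inner (z): 0.
Middle (r from 0 to 1): 0.
Outer (θ): 0.

Therefore the triple integral equals 0.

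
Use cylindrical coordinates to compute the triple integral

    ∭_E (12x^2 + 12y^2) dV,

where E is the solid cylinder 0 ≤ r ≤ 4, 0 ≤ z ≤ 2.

In cylindrical coordinates, x = r cos(θ), y = r sin(θ), z = z, and dV = r dr dθ dz.

The integrand becomes 12r^2, so

    ∭_E (12x^2 + 12y^2) dV = ∫_{0}^{2π} ∫_{0}^{4} ∫_{0}^{2} (12r^2) · r dz dr dθ.

Inner (z): 24r^3.
Middle (r from 0 to 4): 1536.
Outer (θ): 3072π.

Therefore the triple integral equals 3072π.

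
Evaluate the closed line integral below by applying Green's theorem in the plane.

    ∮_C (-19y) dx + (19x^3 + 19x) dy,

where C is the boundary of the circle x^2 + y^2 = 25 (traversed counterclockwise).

Green's theorem converts the closed line integral into a double integral over the enclosed region D:

    ∮_C P dx + Q dy = ∬_D (∂Q/∂x - ∂P/∂y) dA.

Here P = -19y, Q = 19x^3 + 19x, so

    ∂Q/∂x = 57x^2 + 19,    ∂P/∂y = -19,
    ∂Q/∂x - ∂P/∂y = 57x^2 + 38.

D is the region x^2 + y^2 ≤ 25. Evaluating the double integral:

In polar coordinates (x = r cos θ, y = r sin θ, dA = r dr dθ) the integrand becomes 57r^2cos(θ)^2 + 38, so

    ∬_D (57x^2 + 38) dA = ∫_0^{2π} ∫_0^{5} (57r^2cos(θ)^2 + 38) · r dr dθ.

Inner (r from 0 to 5): 35625cos(θ)^2/4 + 475.
Outer (θ from 0 to 2π): 39425π/4.

Therefore ∮_C P dx + Q dy = 39425π/4.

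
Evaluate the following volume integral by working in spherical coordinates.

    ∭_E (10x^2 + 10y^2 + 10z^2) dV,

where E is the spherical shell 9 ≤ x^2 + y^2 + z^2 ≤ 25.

In spherical coordinates, x = ρ sin(φ) cos(θ), y = ρ sin(φ) sin(θ), z = ρ cos(φ), and dV = ρ^2 sin(φ) dρ dφ dθ.

The integrand becomes 10ρ^2, so

    ∭_E (10x^2 + 10y^2 + 10z^2) dV = ∫_{0}^{2π} ∫_{0}^{π} ∫_{3}^{5} (10ρ^2) · ρ^2 sin(φ) dρ dφ dθ.

Inner (ρ): 5764sin(φ).
Middle (φ): 11528.
Outer (θ): 23056π.

Therefore the triple integral equals 23056π.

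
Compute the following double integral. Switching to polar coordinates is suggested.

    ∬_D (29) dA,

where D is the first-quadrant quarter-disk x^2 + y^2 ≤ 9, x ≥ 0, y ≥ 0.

The region D is 0 ≤ r ≤ 3, 0 ≤ θ ≤ π/2 in polar coordinates, where x = r cos(θ), y = r sin(θ), and dA = r dr dθ.

Under the substitution, the integrand becomes 29, so

    ∬_D (29) dA = ∫_{0}^{π/2} ∫_{0}^{3} (29) · r dr dθ.

Inner integral (in r): ∫_{0}^{3} (29) · r dr = 261/2.

Outer integral (in θ): ∫_{0}^{π/2} (261/2) dθ = 261π/4.

Therefore ∬_D (29) dA = 261π/4.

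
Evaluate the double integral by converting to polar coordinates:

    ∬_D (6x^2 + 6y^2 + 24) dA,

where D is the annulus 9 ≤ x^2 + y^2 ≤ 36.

The region D is 3 ≤ r ≤ 6, 0 ≤ θ ≤ 2π in polar coordinates, where x = r cos(θ), y = r sin(θ), and dA = r dr dθ.

Under the substitution, the integrand becomes 6r^2 + 24, so

    ∬_D (6x^2 + 6y^2 + 24) dA = ∫_{0}^{2π} ∫_{3}^{6} (6r^2 + 24) · r dr dθ.

Inner integral (in r): ∫_{3}^{6} (6r^2 + 24) · r dr = 4293/2.

Outer integral (in θ): ∫_{0}^{2π} (4293/2) dθ = 4293π.

Therefore ∬_D (6x^2 + 6y^2 + 24) dA = 4293π.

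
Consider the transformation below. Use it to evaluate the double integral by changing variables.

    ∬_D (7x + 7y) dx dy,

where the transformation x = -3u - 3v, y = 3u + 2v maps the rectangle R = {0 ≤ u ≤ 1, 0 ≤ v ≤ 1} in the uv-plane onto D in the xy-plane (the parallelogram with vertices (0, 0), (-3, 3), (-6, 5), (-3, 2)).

Compute the Jacobian determinant of (x, y) with respect to (u, v):

    ∂(x,y)/∂(u,v) = | -3  -3 | = (-3)(2) - (-3)(3) = 3.
                   | 3  2 |

Its absolute value is |J| = 3 (the area scaling factor).

Substituting x = -3u - 3v, y = 3u + 2v into the integrand,

    7x + 7y → -7v,

so the integral becomes

    ∬_R (-7v) · |J| du dv = ∫_0^1 ∫_0^1 (-21v) dv du.

Inner (v): -21/2.
Outer (u): -21/2.

Therefore ∬_D (7x + 7y) dx dy = -21/2.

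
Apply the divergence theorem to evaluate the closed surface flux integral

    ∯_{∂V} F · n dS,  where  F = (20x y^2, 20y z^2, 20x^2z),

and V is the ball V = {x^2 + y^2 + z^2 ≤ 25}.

By the divergence theorem,

    ∯_{∂V} F · n dS = ∭_V (∇ · F) dV.

Compute the divergence:
    ∇ · F = ∂F_x/∂x + ∂F_y/∂y + ∂F_z/∂z = 20y^2 + 20z^2 + 20x^2 = 20x^2 + 20y^2 + 20z^2.

In spherical coordinates, x = ρ sin(φ) cos(θ), y = ρ sin(φ) sin(θ), z = ρ cos(φ), dV = ρ^2 sin(φ) dρ dφ dθ, with 0 ≤ ρ ≤ 5, 0 ≤ φ ≤ π, 0 ≤ θ ≤ 2π.

The integrand, after substitution and multiplying by the volume element, becomes (20ρ^2) · ρ^2 sin(φ), so

    ∭_V (∇·F) dV = ∫_0^{2π} ∫_0^{π} ∫_0^{5} (20ρ^2) · ρ^2 sin(φ) dρ dφ dθ.

Inner (ρ from 0 to 5): 12500sin(φ).
Middle (φ from 0 to π): 25000.
Outer (θ from 0 to 2π): 50000π.

Therefore ∯_{∂V} F · n dS = 50000π.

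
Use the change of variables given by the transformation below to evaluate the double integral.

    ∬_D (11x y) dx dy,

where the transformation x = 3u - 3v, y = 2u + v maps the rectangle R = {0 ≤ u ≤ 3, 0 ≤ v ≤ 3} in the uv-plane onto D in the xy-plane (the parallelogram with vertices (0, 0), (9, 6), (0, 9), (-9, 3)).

Compute the Jacobian determinant of (x, y) with respect to (u, v):

    ∂(x,y)/∂(u,v) = | 3  -3 | = (3)(1) - (-3)(2) = 9.
                   | 2  1 |

Its absolute value is |J| = 9 (the area scaling factor).

Substituting x = 3u - 3v, y = 2u + v into the integrand,

    11x y → 66u^2 - 33u v - 33v^2,

so the integral becomes

    ∬_R (66u^2 - 33u v - 33v^2) · |J| du dv = ∫_0^3 ∫_0^3 (594u^2 - 297u v - 297v^2) dv du.

Inner (v): 1782u^2 - 2673u/2 - 2673.
Outer (u): 8019/4.

Therefore ∬_D (11x y) dx dy = 8019/4.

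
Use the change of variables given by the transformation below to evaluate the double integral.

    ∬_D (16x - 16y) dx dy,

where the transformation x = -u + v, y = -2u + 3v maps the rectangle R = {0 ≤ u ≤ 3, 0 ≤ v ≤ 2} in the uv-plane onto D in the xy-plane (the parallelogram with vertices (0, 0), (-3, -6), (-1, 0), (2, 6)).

Compute the Jacobian determinant of (x, y) with respect to (u, v):

    ∂(x,y)/∂(u,v) = | -1  1 | = (-1)(3) - (1)(-2) = -1.
                   | -2  3 |

Its absolute value is |J| = 1 (the area scaling factor).

Substituting x = -u + v, y = -2u + 3v into the integrand,

    16x - 16y → 16u - 32v,

so the integral becomes

    ∬_R (16u - 32v) · |J| du dv = ∫_0^3 ∫_0^2 (16u - 32v) dv du.

Inner (v): 32u - 64.
Outer (u): -48.

Therefore ∬_D (16x - 16y) dx dy = -48.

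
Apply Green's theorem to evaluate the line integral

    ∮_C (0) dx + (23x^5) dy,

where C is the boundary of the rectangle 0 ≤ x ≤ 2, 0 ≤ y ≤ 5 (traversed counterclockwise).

Green's theorem converts the closed line integral into a double integral over the enclosed region D:

    ∮_C P dx + Q dy = ∬_D (∂Q/∂x - ∂P/∂y) dA.

Here P = 0, Q = 23x^5, so

    ∂Q/∂x = 115x^4,    ∂P/∂y = 0,
    ∂Q/∂x - ∂P/∂y = 115x^4.

D is the region 0 ≤ x ≤ 2, 0 ≤ y ≤ 5. Evaluating the double integral:

    ∬_D (115x^4) dA = ∫_0^{2} ∫_0^{5} (115x^4) dy dx.

Inner (y from 0 to 5): 575x^4.
Outer (x from 0 to 2): 3680.

Therefore ∮_C P dx + Q dy = 3680.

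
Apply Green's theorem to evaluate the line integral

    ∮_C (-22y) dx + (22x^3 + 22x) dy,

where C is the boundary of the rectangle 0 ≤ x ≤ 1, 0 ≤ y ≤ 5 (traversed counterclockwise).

Green's theorem converts the closed line integral into a double integral over the enclosed region D:

    ∮_C P dx + Q dy = ∬_D (∂Q/∂x - ∂P/∂y) dA.

Here P = -22y, Q = 22x^3 + 22x, so

    ∂Q/∂x = 66x^2 + 22,    ∂P/∂y = -22,
    ∂Q/∂x - ∂P/∂y = 66x^2 + 44.

D is the region 0 ≤ x ≤ 1, 0 ≤ y ≤ 5. Evaluating the double integral:

    ∬_D (66x^2 + 44) dA = ∫_0^{1} ∫_0^{5} (66x^2 + 44) dy dx.

Inner (y from 0 to 5): 330x^2 + 220.
Outer (x from 0 to 1): 330.

Therefore ∮_C P dx + Q dy = 330.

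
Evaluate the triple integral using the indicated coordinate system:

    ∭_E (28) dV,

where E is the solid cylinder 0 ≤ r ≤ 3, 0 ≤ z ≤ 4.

In cylindrical coordinates, x = r cos(θ), y = r sin(θ), z = z, and dV = r dr dθ dz.

The integrand becomes 28, so

    ∭_E (28) dV = ∫_{0}^{2π} ∫_{0}^{3} ∫_{0}^{4} (28) · r dz dr dθ.

Inner (z): 112r.
Middle (r from 0 to 3): 504.
Outer (θ): 1008π.

Therefore the triple integral equals 1008π.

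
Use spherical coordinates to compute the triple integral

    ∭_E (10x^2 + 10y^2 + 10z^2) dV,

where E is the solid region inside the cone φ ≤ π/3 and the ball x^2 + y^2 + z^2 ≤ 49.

In spherical coordinates, x = ρ sin(φ) cos(θ), y = ρ sin(φ) sin(θ), z = ρ cos(φ), and dV = ρ^2 sin(φ) dρ dφ dθ.

The integrand becomes 10ρ^2, so

    ∭_E (10x^2 + 10y^2 + 10z^2) dV = ∫_{0}^{2π} ∫_{0}^{π/3} ∫_{0}^{7} (10ρ^2) · ρ^2 sin(φ) dρ dφ dθ.

Inner (ρ): 33614sin(φ).
Middle (φ): 16807.
Outer (θ): 33614π.

Therefore the triple integral equals 33614π.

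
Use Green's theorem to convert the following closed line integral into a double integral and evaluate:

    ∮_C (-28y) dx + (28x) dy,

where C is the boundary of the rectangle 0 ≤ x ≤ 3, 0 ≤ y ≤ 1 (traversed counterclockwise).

Green's theorem converts the closed line integral into a double integral over the enclosed region D:

    ∮_C P dx + Q dy = ∬_D (∂Q/∂x - ∂P/∂y) dA.

Here P = -28y, Q = 28x, so

    ∂Q/∂x = 28,    ∂P/∂y = -28,
    ∂Q/∂x - ∂P/∂y = 56.

D is the region 0 ≤ x ≤ 3, 0 ≤ y ≤ 1. Evaluating the double integral:

    ∬_D (56) dA = ∫_0^{3} ∫_0^{1} (56) dy dx.

Inner (y from 0 to 1): 56.
Outer (x from 0 to 3): 168.

Therefore ∮_C P dx + Q dy = 168.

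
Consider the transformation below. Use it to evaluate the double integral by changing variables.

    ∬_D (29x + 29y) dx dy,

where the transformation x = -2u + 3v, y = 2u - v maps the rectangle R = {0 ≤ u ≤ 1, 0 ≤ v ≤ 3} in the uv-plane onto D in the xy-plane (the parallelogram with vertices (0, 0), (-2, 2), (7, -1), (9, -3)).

Compute the Jacobian determinant of (x, y) with respect to (u, v):

    ∂(x,y)/∂(u,v) = | -2  3 | = (-2)(-1) - (3)(2) = -4.
                   | 2  -1 |

Its absolute value is |J| = 4 (the area scaling factor).

Substituting x = -2u + 3v, y = 2u - v into the integrand,

    29x + 29y → 58v,

so the integral becomes

    ∬_R (58v) · |J| du dv = ∫_0^1 ∫_0^3 (232v) dv du.

Inner (v): 1044.
Outer (u): 1044.

Therefore ∬_D (29x + 29y) dx dy = 1044.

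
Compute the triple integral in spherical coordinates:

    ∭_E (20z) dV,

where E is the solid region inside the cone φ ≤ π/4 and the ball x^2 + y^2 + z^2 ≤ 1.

In spherical coordinates, x = ρ sin(φ) cos(θ), y = ρ sin(φ) sin(θ), z = ρ cos(φ), and dV = ρ^2 sin(φ) dρ dφ dθ.

The integrand becomes 20ρ cos(φ), so

    ∭_E (20z) dV = ∫_{0}^{2π} ∫_{0}^{π/4} ∫_{0}^{1} (20ρ cos(φ)) · ρ^2 sin(φ) dρ dφ dθ.

Inner (ρ): 5sin(2φ)/2.
Middle (φ): 5/4.
Outer (θ): 5π/2.

Therefore the triple integral equals 5π/2.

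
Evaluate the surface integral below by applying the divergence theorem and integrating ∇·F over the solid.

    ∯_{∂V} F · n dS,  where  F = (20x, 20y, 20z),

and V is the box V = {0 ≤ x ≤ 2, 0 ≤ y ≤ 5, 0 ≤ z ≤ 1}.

By the divergence theorem,

    ∯_{∂V} F · n dS = ∭_V (∇ · F) dV.

Compute the divergence:
    ∇ · F = ∂F_x/∂x + ∂F_y/∂y + ∂F_z/∂z = 20 + 20 + 20 = 60.

V is a rectangular box, so dV = dx dy dz with 0 ≤ x ≤ 2, 0 ≤ y ≤ 5, 0 ≤ z ≤ 1.

Integrate (60) over V as an iterated integral:

    ∭_V (∇·F) dV = ∫_0^{2} ∫_0^{5} ∫_0^{1} (60) dz dy dx.

Inner (z from 0 to 1): 60.
Middle (y from 0 to 5): 300.
Outer (x from 0 to 2): 600.

Therefore ∯_{∂V} F · n dS = 600.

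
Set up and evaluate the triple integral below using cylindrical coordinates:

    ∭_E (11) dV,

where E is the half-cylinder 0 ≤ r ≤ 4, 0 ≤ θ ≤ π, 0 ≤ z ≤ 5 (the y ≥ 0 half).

In cylindrical coordinates, x = r cos(θ), y = r sin(θ), z = z, and dV = r dr dθ dz.

The integrand becomes 11, so

    ∭_E (11) dV = ∫_{0}^{π} ∫_{0}^{4} ∫_{0}^{5} (11) · r dz dr dθ.

Inner (z): 55r.
Middle (r from 0 to 4): 440.
Outer (θ): 440π.

Therefore the triple integral equals 440π.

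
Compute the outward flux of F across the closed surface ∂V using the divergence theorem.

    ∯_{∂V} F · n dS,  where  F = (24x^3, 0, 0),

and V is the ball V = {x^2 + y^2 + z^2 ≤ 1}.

By the divergence theorem,

    ∯_{∂V} F · n dS = ∭_V (∇ · F) dV.

Compute the divergence:
    ∇ · F = ∂F_x/∂x + ∂F_y/∂y + ∂F_z/∂z = 72x^2 + 0 + 0 = 72x^2.

In spherical coordinates, x = ρ sin(φ) cos(θ), y = ρ sin(φ) sin(θ), z = ρ cos(φ), dV = ρ^2 sin(φ) dρ dφ dθ, with 0 ≤ ρ ≤ 1, 0 ≤ φ ≤ π, 0 ≤ θ ≤ 2π.

The integrand, after substitution and multiplying by the volume element, becomes (72ρ^2sin(φ)^2cos(θ)^2) · ρ^2 sin(φ), so

    ∭_V (∇·F) dV = ∫_0^{2π} ∫_0^{π} ∫_0^{1} (72ρ^2sin(φ)^2cos(θ)^2) · ρ^2 sin(φ) dρ dφ dθ.

Inner (ρ from 0 to 1): 72sin(φ)^3cos(θ)^2/5.
Middle (φ from 0 to π): 96cos(θ)^2/5.
Outer (θ from 0 to 2π): 96π/5.

Therefore ∯_{∂V} F · n dS = 96π/5.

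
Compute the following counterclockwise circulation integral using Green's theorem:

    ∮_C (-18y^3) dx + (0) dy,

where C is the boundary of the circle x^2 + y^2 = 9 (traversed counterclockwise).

Green's theorem converts the closed line integral into a double integral over the enclosed region D:

    ∮_C P dx + Q dy = ∬_D (∂Q/∂x - ∂P/∂y) dA.

Here P = -18y^3, Q = 0, so

    ∂Q/∂x = 0,    ∂P/∂y = -54y^2,
    ∂Q/∂x - ∂P/∂y = 54y^2.

D is the region x^2 + y^2 ≤ 9. Evaluating the double integral:

In polar coordinates (x = r cos θ, y = r sin θ, dA = r dr dθ) the integrand becomes 54r^2sin(θ)^2, so

    ∬_D (54y^2) dA = ∫_0^{2π} ∫_0^{3} (54r^2sin(θ)^2) · r dr dθ.

Inner (r from 0 to 3): 2187sin(θ)^2/2.
Outer (θ from 0 to 2π): 2187π/2.

Therefore ∮_C P dx + Q dy = 2187π/2.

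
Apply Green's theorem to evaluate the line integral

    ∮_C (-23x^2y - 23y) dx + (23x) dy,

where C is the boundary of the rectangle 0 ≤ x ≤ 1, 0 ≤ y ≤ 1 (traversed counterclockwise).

Green's theorem converts the closed line integral into a double integral over the enclosed region D:

    ∮_C P dx + Q dy = ∬_D (∂Q/∂x - ∂P/∂y) dA.

Here P = -23x^2y - 23y, Q = 23x, so

    ∂Q/∂x = 23,    ∂P/∂y = -23x^2 - 23,
    ∂Q/∂x - ∂P/∂y = 23x^2 + 46.

D is the region 0 ≤ x ≤ 1, 0 ≤ y ≤ 1. Evaluating the double integral:

    ∬_D (23x^2 + 46) dA = ∫_0^{1} ∫_0^{1} (23x^2 + 46) dy dx.

Inner (y from 0 to 1): 23x^2 + 46.
Outer (x from 0 to 1): 161/3.

Therefore ∮_C P dx + Q dy = 161/3.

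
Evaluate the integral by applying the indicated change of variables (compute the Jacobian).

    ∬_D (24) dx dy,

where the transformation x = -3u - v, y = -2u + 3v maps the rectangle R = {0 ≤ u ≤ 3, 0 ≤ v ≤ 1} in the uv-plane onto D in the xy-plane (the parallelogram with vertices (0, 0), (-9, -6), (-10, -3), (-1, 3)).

Compute the Jacobian determinant of (x, y) with respect to (u, v):

    ∂(x,y)/∂(u,v) = | -3  -1 | = (-3)(3) - (-1)(-2) = -11.
                   | -2  3 |

Its absolute value is |J| = 11 (the area scaling factor).

Substituting x = -3u - v, y = -2u + 3v into the integrand,

    24 → 24,

so the integral becomes

    ∬_R (24) · |J| du dv = ∫_0^3 ∫_0^1 (264) dv du.

Inner (v): 264.
Outer (u): 792.

Therefore ∬_D (24) dx dy = 792.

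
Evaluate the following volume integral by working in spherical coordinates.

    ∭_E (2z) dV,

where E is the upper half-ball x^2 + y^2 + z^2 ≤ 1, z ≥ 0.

In spherical coordinates, x = ρ sin(φ) cos(θ), y = ρ sin(φ) sin(θ), z = ρ cos(φ), and dV = ρ^2 sin(φ) dρ dφ dθ.

The integrand becomes 2ρ cos(φ), so

    ∭_E (2z) dV = ∫_{0}^{2π} ∫_{0}^{π/2} ∫_{0}^{1} (2ρ cos(φ)) · ρ^2 sin(φ) dρ dφ dθ.

Inner (ρ): sin(2φ)/4.
Middle (φ): 1/4.
Outer (θ): π/2.

Therefore the triple integral equals π/2.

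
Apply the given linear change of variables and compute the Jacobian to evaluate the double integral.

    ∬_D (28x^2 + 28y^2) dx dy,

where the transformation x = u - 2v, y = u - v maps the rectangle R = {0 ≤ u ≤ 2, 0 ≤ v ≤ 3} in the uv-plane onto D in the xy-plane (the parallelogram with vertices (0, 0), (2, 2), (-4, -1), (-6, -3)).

Compute the Jacobian determinant of (x, y) with respect to (u, v):

    ∂(x,y)/∂(u,v) = | 1  -2 | = (1)(-1) - (-2)(1) = 1.
                   | 1  -1 |

Its absolute value is |J| = 1 (the area scaling factor).

Substituting x = u - 2v, y = u - v into the integrand,

    28x^2 + 28y^2 → 56u^2 - 168u v + 140v^2,

so the integral becomes

    ∬_R (56u^2 - 168u v + 140v^2) · |J| du dv = ∫_0^2 ∫_0^3 (56u^2 - 168u v + 140v^2) dv du.

Inner (v): 168u^2 - 756u + 1260.
Outer (u): 1456.

Therefore ∬_D (28x^2 + 28y^2) dx dy = 1456.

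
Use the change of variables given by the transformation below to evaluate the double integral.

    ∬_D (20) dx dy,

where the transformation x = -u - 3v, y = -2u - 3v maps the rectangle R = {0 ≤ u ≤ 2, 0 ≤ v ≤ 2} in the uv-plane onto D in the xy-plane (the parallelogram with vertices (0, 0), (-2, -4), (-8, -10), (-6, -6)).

Compute the Jacobian determinant of (x, y) with respect to (u, v):

    ∂(x,y)/∂(u,v) = | -1  -3 | = (-1)(-3) - (-3)(-2) = -3.
                   | -2  -3 |

Its absolute value is |J| = 3 (the area scaling factor).

Substituting x = -u - 3v, y = -2u - 3v into the integrand,

    20 → 20,

so the integral becomes

    ∬_R (20) · |J| du dv = ∫_0^2 ∫_0^2 (60) dv du.

Inner (v): 120.
Outer (u): 240.

Therefore ∬_D (20) dx dy = 240.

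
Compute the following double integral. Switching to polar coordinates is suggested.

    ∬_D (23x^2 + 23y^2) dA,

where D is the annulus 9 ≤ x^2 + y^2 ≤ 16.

The region D is 3 ≤ r ≤ 4, 0 ≤ θ ≤ 2π in polar coordinates, where x = r cos(θ), y = r sin(θ), and dA = r dr dθ.

Under the substitution, the integrand becomes 23r^2, so

    ∬_D (23x^2 + 23y^2) dA = ∫_{0}^{2π} ∫_{3}^{4} (23r^2) · r dr dθ.

Inner integral (in r): ∫_{3}^{4} (23r^2) · r dr = 4025/4.

Outer integral (in θ): ∫_{0}^{2π} (4025/4) dθ = 4025π/2.

Therefore ∬_D (23x^2 + 23y^2) dA = 4025π/2.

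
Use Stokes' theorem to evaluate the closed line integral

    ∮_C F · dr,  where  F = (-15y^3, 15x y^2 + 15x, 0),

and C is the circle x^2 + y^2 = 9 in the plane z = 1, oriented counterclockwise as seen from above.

Let S be the flat disk x^2 + y^2 ≤ 9 in the plane z = 1, with upward unit normal n̂ = ẑ. By Stokes' theorem,

    ∮_C F · dr = ∬_S (∇ × F) · n̂ dS = ∬_D (curl F)_z dA,

where D is the disk x^2 + y^2 ≤ 9.

Compute the curl of F = (-15y^3, 15x y^2 + 15x, 0):
    (∇ × F)_x = ∂F_z/∂y - ∂F_y/∂z = 0,
    (∇ × F)_y = ∂F_x/∂z - ∂F_z/∂x = 0,
    (∇ × F)_z = ∂F_y/∂x - ∂F_x/∂y = 60y^2 + 15.

On z = 1, (curl F)_z = 60y^2 + 15.

Convert to polar (x = r cos θ, y = r sin θ, dA = r dr dθ); the integrand becomes 60r^2sin(θ)^2 + 15, so

    ∬_D (curl F)_z dA = ∫_0^{2π} ∫_0^{3} (60r^2sin(θ)^2 + 15) · r dr dθ.

Inner (r from 0 to 3): 1215sin(θ)^2 + 135/2.
Outer (θ from 0 to 2π): 1350π.

Therefore ∮_C F · dr = 1350π.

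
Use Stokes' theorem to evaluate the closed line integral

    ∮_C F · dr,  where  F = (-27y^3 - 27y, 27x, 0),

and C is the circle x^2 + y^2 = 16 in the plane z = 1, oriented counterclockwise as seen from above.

Let S be the flat disk x^2 + y^2 ≤ 16 in the plane z = 1, with upward unit normal n̂ = ẑ. By Stokes' theorem,

    ∮_C F · dr = ∬_S (∇ × F) · n̂ dS = ∬_D (curl F)_z dA,

where D is the disk x^2 + y^2 ≤ 16.

Compute the curl of F = (-27y^3 - 27y, 27x, 0):
    (∇ × F)_x = ∂F_z/∂y - ∂F_y/∂z = 0,
    (∇ × F)_y = ∂F_x/∂z - ∂F_z/∂x = 0,
    (∇ × F)_z = ∂F_y/∂x - ∂F_x/∂y = 81y^2 + 54.

On z = 1, (curl F)_z = 81y^2 + 54.

Convert to polar (x = r cos θ, y = r sin θ, dA = r dr dθ); the integrand becomes 81r^2sin(θ)^2 + 54, so

    ∬_D (curl F)_z dA = ∫_0^{2π} ∫_0^{4} (81r^2sin(θ)^2 + 54) · r dr dθ.

Inner (r from 0 to 4): 5184sin(θ)^2 + 432.
Outer (θ from 0 to 2π): 6048π.

Therefore ∮_C F · dr = 6048π.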